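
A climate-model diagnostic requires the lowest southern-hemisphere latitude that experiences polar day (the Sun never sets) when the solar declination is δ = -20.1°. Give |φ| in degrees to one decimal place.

|φ| = 69.9°

Polar day requires cos H₀ = −tan φ tan δ ≤ −1, i.e. tan φ tan δ ≥ 1.
The boundary is |tan φ| · |tan δ| = 1, so |φ| = 90° − |δ| = 90° − 20.1° = 69.9° in the southern hemisphere.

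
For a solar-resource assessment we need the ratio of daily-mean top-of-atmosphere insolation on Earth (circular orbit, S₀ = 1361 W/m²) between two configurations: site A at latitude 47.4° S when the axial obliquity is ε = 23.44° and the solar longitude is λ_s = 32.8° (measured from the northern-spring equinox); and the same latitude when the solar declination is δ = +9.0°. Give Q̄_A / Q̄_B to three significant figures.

Q̄_A / Q̄_B ≈ 0.866

— Configuration A (φ=-47.4°):
Solar declination: sin δ = sin ε · sin λ_s = sin 23.44° × sin 32.8° = 0.21549, so δ = +12.444°.
cos H₀ = −tan(-47.4°) tan(+12.444°) = 0.2400, H₀ = 1.3285 rad.
Bracket: H₀ sin φ sin δ + cos φ cos δ sin H₀ = 1.3285×-0.73610×0.21549 + 0.67688×0.97651×0.97078 = -0.210730 + 0.641666 = 0.430936.
Q̄ = (S₀/π) × [bracket] = (1361/π) × 0.430936 = 186.69 W/m².
— Configuration B (φ=-47.4°):
cos H₀ = −tan(-47.4°) tan(+9.000°) = 0.1722, H₀ = 1.3977 rad.
Bracket: H₀ sin φ sin δ + cos φ cos δ sin H₀ = 1.3977×-0.73610×0.15643 + 0.67688×0.98769×0.98505 = -0.160943 + 0.658553 = 0.497610.
Q̄ = (S₀/π) × [bracket] = (1361/π) × 0.497610 = 215.57 W/m².
Ratio Q̄_A / Q̄_B = 186.69 / 215.57 = 0.8660.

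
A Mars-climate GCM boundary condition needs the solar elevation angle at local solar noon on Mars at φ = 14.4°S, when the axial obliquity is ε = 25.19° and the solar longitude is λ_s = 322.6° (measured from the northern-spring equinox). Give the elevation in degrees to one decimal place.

89.4°

Solar declination: sin δ = sin ε · sin λ_s = sin 25.19° × sin 322.6° = -0.25851, so δ = -14.982°.
At local noon the hour angle is zero, so the zenith angle equals |φ − δ| = |-14.4° − (-14.982°)| = 0.582°.
Elevation = 90° − 0.582° = 89.4°.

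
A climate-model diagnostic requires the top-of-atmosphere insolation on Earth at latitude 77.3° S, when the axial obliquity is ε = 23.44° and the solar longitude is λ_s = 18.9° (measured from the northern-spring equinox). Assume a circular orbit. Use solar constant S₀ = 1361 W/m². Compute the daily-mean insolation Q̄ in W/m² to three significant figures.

Q̄ ≈ 25.1 W/m²

Solar declination: sin δ = sin ε · sin λ_s = sin 23.44° × sin 18.9° = 0.12885, so δ = +7.403°.
cos H₀ = −tan(-77.3°) tan(+7.403°) = 0.5766, H₀ = 0.9563 rad.
Bracket: H₀ sin φ sin δ + cos φ cos δ sin H₀ = 0.9563×-0.97553×0.12885 + 0.21985×0.99166×0.81705 = -0.120204 + 0.178130 = 0.057926.
Q̄ = (S₀/π) × [bracket] = (1361/π) × 0.057926 = 25.09 W/m².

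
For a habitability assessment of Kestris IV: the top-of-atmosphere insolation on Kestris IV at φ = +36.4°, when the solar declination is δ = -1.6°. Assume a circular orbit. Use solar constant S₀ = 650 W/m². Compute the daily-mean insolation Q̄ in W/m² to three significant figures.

cos H₀ = −tan(+36.4°) tan(-1.600°) = 0.0206, H₀ = 1.5502 rad.
Bracket: H₀ sin φ sin δ + cos φ cos δ sin H₀ = 1.5502×0.59342×-0.02792 + 0.80489×0.99961×0.99979 = -0.025684 + 0.804407 = 0.778723.
Q̄ = (S₀/π) × [bracket] = (650/π) × 0.778723 = 161.1 W/m².

Q̄ ≈ 161 W/m²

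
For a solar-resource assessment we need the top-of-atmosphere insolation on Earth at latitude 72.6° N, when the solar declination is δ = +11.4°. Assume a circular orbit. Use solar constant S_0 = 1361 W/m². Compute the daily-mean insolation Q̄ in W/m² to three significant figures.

Q̄ ≈ 283 W/m²

cos h₀ = −tan(+72.6°) tan(+11.400°) = -0.6434, h₀ = 2.2698 rad.
Bracket: h₀ sin ϕ sin δ + cos ϕ cos δ sin h₀ = 2.2698×0.95424×0.19766 + 0.29904×0.98027×0.76551 = 0.428119 + 0.224402 = 0.652521.
Q̄ = (S_0/π) × [bracket] = (1361/π) × 0.652521 = 282.7 W/m².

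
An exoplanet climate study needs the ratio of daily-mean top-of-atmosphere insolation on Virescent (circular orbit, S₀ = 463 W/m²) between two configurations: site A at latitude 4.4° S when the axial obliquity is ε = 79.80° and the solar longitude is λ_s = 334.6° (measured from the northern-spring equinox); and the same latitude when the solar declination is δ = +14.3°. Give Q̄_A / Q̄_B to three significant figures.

Q̄_A / Q̄_B ≈ 1.02

— Configuration A (φ=-4.4°):
Solar declination: sin δ = sin ε · sin λ_s = sin 79.80° × sin 334.6° = -0.42216, so δ = -24.971°.
cos H₀ = −tan(-4.4°) tan(-24.971°) = -0.0358, H₀ = 1.6066 rad.
Bracket: H₀ sin φ sin δ + cos φ cos δ sin H₀ = 1.6066×-0.07672×-0.42216 + 0.99705×0.90652×0.99936 = 0.052035 + 0.903267 = 0.955302.
Q̄ = (S₀/π) × [bracket] = (463/π) × 0.955302 = 140.79 W/m².
— Configuration B (φ=-4.4°):
cos H₀ = −tan(-4.4°) tan(+14.300°) = 0.0196, H₀ = 1.5512 rad.
Bracket: H₀ sin φ sin δ + cos φ cos δ sin H₀ = 1.5512×-0.07672×0.24700 + 0.99705×0.96902×0.99981 = -0.029395 + 0.965978 = 0.936583.
Q̄ = (S₀/π) × [bracket] = (463/π) × 0.936583 = 138.03 W/m².
Ratio Q̄_A / Q̄_B = 140.79 / 138.03 = 1.020.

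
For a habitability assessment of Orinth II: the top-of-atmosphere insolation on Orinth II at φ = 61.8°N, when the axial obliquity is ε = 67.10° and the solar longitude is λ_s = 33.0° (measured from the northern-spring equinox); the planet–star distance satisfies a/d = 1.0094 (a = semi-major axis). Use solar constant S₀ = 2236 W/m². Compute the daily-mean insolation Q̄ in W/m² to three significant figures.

Q̄ ≈ 1.01e+03 W/m²

Solar declination: sin δ = sin ε · sin λ_s = sin 67.10° × sin 33.0° = 0.50171, so δ = +30.113°.
cos H₀ = −tan(+61.8°) tan(+30.113°) = -1.0817 ≤ −1 ⇒ polar day, H₀ = π.
Bracket: H₀ sin φ sin δ + cos φ cos δ sin H₀ = 3.1416×0.88130×0.50171 + 0.47255×0.86503×0.00000 = 1.389081 + 0.000000 = 1.389081.
Inverse-square distance factor (a/d)² = 1.0094² = 1.018888.
Q̄ = (S₀/π) × 1.018888 × [bracket] = (2236/π) × 1.018888 × 1.389081 = 1007 W/m².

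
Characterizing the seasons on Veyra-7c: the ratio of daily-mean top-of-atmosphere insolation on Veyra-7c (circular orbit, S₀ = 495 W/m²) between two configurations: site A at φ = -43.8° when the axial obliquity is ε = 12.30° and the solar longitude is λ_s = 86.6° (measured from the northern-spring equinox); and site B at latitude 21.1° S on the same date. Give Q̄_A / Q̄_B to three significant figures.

— Configuration A (φ=-43.8°):
Solar declination: sin δ = sin ε · sin λ_s = sin 12.30° × sin 86.6° = 0.21266, so δ = +12.278°.
cos H₀ = −tan(-43.8°) tan(+12.278°) = 0.2087, H₀ = 1.3605 rad.
Bracket: H₀ sin φ sin δ + cos φ cos δ sin H₀ = 1.3605×-0.69214×0.21266 + 0.72176×0.97713×0.97798 = -0.200253 + 0.689724 = 0.489471.
Q̄ = (S₀/π) × [bracket] = (495/π) × 0.489471 = 77.123 W/m².
— Configuration B (φ=-21.1°):
cos H₀ = −tan(-21.1°) tan(+12.278°) = 0.0840, H₀ = 1.4867 rad.
Bracket: H₀ sin φ sin δ + cos φ cos δ sin H₀ = 1.4867×-0.36000×0.21266 + 0.93295×0.97713×0.99647 = -0.113818 + 0.908395 = 0.794577.
Q̄ = (S₀/π) × [bracket] = (495/π) × 0.794577 = 125.20 W/m².
Ratio Q̄_A / Q̄_B = 77.123 / 125.20 = 0.6160.

Q̄_A / Q̄_B ≈ 0.616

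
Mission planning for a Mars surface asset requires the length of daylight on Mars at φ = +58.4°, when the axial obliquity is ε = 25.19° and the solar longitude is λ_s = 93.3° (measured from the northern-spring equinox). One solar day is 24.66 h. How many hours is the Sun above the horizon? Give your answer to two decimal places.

Solar declination: sin δ = sin ε · sin λ_s = sin 25.19° × sin 93.3° = 0.42492, so δ = +25.145°.
cos H₀ = −tan φ · tan δ = −tan(+58.4°) × tan(+25.145°) = -0.7630, so H₀ = 2.4387 rad = 139.73°.
Daylight = 2H₀/(2π) × 24.66 h = (2.4387/π) × 24.66 = 19.14 h.

19.14 h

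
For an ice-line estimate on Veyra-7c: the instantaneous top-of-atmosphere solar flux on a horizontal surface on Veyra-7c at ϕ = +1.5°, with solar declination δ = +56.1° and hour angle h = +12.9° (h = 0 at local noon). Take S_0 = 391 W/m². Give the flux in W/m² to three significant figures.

221 W/m²

cos θ_z = sin ϕ sin δ + cos ϕ cos δ cos h = 0.021727 + 0.543482 = 0.565209.
Flux = S_0 · cos θ_z = 391 × 0.565209 = 221.0 W/m².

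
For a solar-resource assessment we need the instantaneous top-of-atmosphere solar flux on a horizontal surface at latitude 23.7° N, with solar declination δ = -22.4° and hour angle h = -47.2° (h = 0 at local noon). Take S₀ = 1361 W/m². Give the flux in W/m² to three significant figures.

cos θ_z = sin φ sin δ + cos φ cos δ cos h = -0.153170 + 0.575196 = 0.422026.
Flux = S₀ · cos θ_z = 1361 × 0.422026 = 574.4 W/m².

574 W/m²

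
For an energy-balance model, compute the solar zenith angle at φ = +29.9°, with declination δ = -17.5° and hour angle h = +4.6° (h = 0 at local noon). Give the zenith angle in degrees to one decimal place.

cos θ_z = sin φ sin δ + cos φ cos δ cos h = -0.149898 + 0.824111 = 0.674213.
θ_z = arccos(0.674213) = 47.6°.

θ_z = 47.6°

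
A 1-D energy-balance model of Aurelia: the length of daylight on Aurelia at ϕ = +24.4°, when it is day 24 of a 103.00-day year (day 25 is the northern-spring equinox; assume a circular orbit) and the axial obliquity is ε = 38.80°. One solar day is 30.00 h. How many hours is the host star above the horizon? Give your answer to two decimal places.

14.83 h

Solar longitude: L_s = 360° × (24 − 25)/103.00 = -3.495°, i.e. -3.495° + 360° = 356.505°.
sin δ = sin 38.80° × sin 356.505° = -0.03820, so δ = -2.189°.
cos h₀ = −tan ϕ · tan δ = −tan(+24.4°) × tan(-2.189°) = 0.0173, so h₀ = 1.5535 rad = 89.01°.
Daylight = 2h₀/(2π) × 30.00 h = (1.5535/π) × 30.00 = 14.83 h.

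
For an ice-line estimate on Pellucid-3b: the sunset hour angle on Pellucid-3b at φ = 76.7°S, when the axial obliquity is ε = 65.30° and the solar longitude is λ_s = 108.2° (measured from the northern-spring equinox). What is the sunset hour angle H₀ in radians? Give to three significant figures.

Solar declination: sin δ = sin ε · sin λ_s = sin 65.30° × sin 108.2° = 0.86306, so δ = +59.662°.
cos H₀ = −tan φ · tan δ = 7.2282 ≥ 1, so the host star never rises (polar night) and H₀ = 0.

H₀ = 0.00 rad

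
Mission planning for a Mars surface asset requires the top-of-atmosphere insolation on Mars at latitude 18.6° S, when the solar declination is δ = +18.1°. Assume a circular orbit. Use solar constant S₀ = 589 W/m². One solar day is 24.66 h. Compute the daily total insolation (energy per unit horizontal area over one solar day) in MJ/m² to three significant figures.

cos H₀ = −tan(-18.6°) tan(+18.100°) = 0.1100, H₀ = 1.4606 rad.
Bracket: H₀ sin φ sin δ + cos φ cos δ sin H₀ = 1.4606×-0.31896×0.31068 + 0.94777×0.95052×0.99393 = -0.144737 + 0.895406 = 0.750669.
Q̄ = (S₀/π) × [bracket] = (589/π) × 0.750669 = 140.74 W/m².
Daily total = Q̄ × 24.66 h × 3600 s/h = 140.74 × 24.66 × 3600 / 10⁶ = 12.49 MJ/m².

12.5 MJ/m²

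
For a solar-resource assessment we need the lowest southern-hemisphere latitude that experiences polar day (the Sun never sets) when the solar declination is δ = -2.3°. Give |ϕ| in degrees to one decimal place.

Polar day requires cos h₀ = −tan ϕ tan δ ≤ −1, i.e. tan ϕ tan δ ≥ 1.
The boundary is |tan ϕ| · |tan δ| = 1, so |ϕ| = 90° − |δ| = 90° − 2.3° = 87.7° in the southern hemisphere.

|ϕ| = 87.7°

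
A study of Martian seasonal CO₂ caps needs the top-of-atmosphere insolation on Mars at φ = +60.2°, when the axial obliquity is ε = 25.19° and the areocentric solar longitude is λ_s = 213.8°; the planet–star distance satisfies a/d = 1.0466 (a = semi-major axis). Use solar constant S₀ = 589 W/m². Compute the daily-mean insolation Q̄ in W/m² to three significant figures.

sin δ = sin 25.19° × sin 213.8° = -0.23677, so δ = -13.696°.
cos H₀ = −tan(+60.2°) tan(-13.696°) = 0.4255, H₀ = 1.1313 rad.
Bracket: H₀ sin φ sin δ + cos φ cos δ sin H₀ = 1.1313×0.86777×-0.23677 + 0.49697×0.97157×0.90495 = -0.232439 + 0.436947 = 0.204508.
Inverse-square distance factor (a/d)² = 1.0466² = 1.095372.
Q̄ = (S₀/π) × 1.095372 × [bracket] = (589/π) × 1.095372 × 0.204508 = 42.00 W/m².

Q̄ ≈ 42.0 W/m²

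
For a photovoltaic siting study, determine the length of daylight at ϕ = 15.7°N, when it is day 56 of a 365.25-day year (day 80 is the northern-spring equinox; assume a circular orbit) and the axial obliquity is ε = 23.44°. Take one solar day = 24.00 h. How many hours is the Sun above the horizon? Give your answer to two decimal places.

11.65 h

Solar longitude: L_s = 360° × (56 − 80)/365.25 = -23.655°, i.e. -23.655° + 360° = 336.345°.
sin δ = sin 23.44° × sin 336.345° = -0.15960, so δ = -9.184°.
cos h₀ = −tan ϕ · tan δ = −tan(+15.7°) × tan(-9.184°) = 0.0454, so h₀ = 1.5253 rad = 87.40°.
Daylight = 2h₀/(2π) × 24.00 h = (1.5253/π) × 24.00 = 11.65 h.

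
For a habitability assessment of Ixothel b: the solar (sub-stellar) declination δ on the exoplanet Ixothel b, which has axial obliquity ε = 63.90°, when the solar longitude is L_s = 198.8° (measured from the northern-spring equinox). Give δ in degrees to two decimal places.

sin δ = sin ε · sin L_s = sin 63.90° × sin 198.8° = -0.289403.
δ = arcsin(-0.289403) = -16.82°.

δ = -16.82°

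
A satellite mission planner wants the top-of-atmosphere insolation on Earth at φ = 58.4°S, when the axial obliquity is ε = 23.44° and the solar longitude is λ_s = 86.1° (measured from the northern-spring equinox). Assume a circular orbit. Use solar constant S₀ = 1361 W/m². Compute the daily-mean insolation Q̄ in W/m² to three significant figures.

Q̄ ≈ 32.3 W/m²

Solar declination: sin δ = sin ε · sin λ_s = sin 23.44° × sin 86.1° = 0.39687, so δ = +23.382°.
cos H₀ = −tan(-58.4°) tan(+23.382°) = 0.7028, H₀ = 0.7914 rad.
Bracket: H₀ sin φ sin δ + cos φ cos δ sin H₀ = 0.7914×-0.85173×0.39687 + 0.52399×0.91788×0.71137 = -0.267514 + 0.342140 = 0.074626.
Q̄ = (S₀/π) × [bracket] = (1361/π) × 0.074626 = 32.33 W/m².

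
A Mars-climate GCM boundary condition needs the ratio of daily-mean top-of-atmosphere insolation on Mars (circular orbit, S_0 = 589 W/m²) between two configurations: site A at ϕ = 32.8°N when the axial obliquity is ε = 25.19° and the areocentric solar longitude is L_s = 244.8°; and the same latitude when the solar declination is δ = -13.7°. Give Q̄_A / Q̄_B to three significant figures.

— Configuration A (ϕ=+32.8°):
sin δ = sin 25.19° × sin 244.8° = -0.38511, so δ = -22.651°.
cos h₀ = −tan(+32.8°) tan(-22.651°) = 0.2689, h₀ = 1.2985 rad.
Bracket: h₀ sin ϕ sin δ + cos ϕ cos δ sin h₀ = 1.2985×0.54171×-0.38511 + 0.84057×0.92287×0.96316 = -0.270890 + 0.747159 = 0.476269.
Q̄ = (S_0/π) × [bracket] = (589/π) × 0.476269 = 89.293 W/m².
— Configuration B (ϕ=+32.8°):
cos h₀ = −tan(+32.8°) tan(-13.700°) = 0.1571, h₀ = 1.4130 rad.
Bracket: h₀ sin ϕ sin δ + cos ϕ cos δ sin h₀ = 1.4130×0.54171×-0.23684 + 0.84057×0.97155×0.98758 = -0.181286 + 0.806513 = 0.625227.
Q̄ = (S_0/π) × [bracket] = (589/π) × 0.625227 = 117.22 W/m².
Ratio Q̄_A / Q̄_B = 89.293 / 117.22 = 0.7618.

Q̄_A / Q̄_B ≈ 0.762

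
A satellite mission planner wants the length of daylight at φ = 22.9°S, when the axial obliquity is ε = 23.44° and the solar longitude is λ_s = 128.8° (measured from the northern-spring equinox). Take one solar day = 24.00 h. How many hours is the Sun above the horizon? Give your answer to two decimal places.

Solar declination: sin δ = sin ε · sin λ_s = sin 23.44° × sin 128.8° = 0.31001, so δ = +18.060°.
cos H₀ = −tan φ · tan δ = −tan(-22.9°) × tan(+18.060°) = 0.1377, so H₀ = 1.4326 rad = 82.08°.
Daylight = 2H₀/(2π) × 24.00 h = (1.4326/π) × 24.00 = 10.94 h.

10.94 h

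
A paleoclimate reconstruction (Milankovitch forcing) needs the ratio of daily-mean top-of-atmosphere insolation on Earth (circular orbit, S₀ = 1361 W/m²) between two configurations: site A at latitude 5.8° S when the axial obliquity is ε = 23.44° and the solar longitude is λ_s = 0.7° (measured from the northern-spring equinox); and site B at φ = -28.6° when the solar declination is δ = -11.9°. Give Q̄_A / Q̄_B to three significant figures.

— Configuration A (φ=-5.8°):
Solar declination: sin δ = sin ε · sin λ_s = sin 23.44° × sin 0.7° = 0.00486, so δ = +0.278°.
cos H₀ = −tan(-5.8°) tan(+0.278°) = 0.0005, H₀ = 1.5703 rad.
Bracket: H₀ sin φ sin δ + cos φ cos δ sin H₀ = 1.5703×-0.10106×0.00486 + 0.99488×0.99999×1.00000 = -0.000771 + 0.994870 = 0.994099.
Q̄ = (S₀/π) × [bracket] = (1361/π) × 0.994099 = 430.66 W/m².
— Configuration B (φ=-28.6°):
cos H₀ = −tan(-28.6°) tan(-11.900°) = -0.1149, H₀ = 1.6859 rad.
Bracket: H₀ sin φ sin δ + cos φ cos δ sin H₀ = 1.6859×-0.47869×-0.20620 + 0.87798×0.97851×0.99338 = 0.166408 + 0.853425 = 1.019833.
Q̄ = (S₀/π) × [bracket] = (1361/π) × 1.019833 = 441.81 W/m².
Ratio Q̄_A / Q̄_B = 430.66 / 441.81 = 0.9748.

Q̄_A / Q̄_B ≈ 0.975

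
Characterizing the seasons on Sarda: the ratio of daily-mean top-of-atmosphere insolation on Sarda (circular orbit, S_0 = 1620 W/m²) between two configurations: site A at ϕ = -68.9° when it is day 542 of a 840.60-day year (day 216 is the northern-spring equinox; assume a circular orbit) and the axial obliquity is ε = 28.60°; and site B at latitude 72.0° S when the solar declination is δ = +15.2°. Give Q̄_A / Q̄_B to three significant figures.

— Configuration A (ϕ=-68.9°):
Solar longitude: L_s = 360° × (542 − 216)/840.60 = 139.615°.
sin δ = sin 28.60° × sin 139.615° = 0.31016, so δ = +18.069°.
cos h₀ = −tan(-68.9°) tan(+18.069°) = 0.8455, h₀ = 0.5633 rad.
Bracket: h₀ sin ϕ sin δ + cos ϕ cos δ sin h₀ = 0.5633×-0.93295×0.31016 + 0.36000×0.95069×0.53400 = -0.162999 + 0.182761 = 0.019762.
Q̄ = (S_0/π) × [bracket] = (1620/π) × 0.019762 = 10.191 W/m².
— Configuration B (ϕ=-72.0°):
cos h₀ = −tan(-72.0°) tan(+15.200°) = 0.8362, h₀ = 0.5805 rad.
Bracket: h₀ sin ϕ sin δ + cos ϕ cos δ sin h₀ = 0.5805×-0.95106×0.26219 + 0.30902×0.96502×0.54844 = -0.144753 + 0.163551 = 0.018798.
Q̄ = (S_0/π) × [bracket] = (1620/π) × 0.018798 = 9.6934 W/m².
Ratio Q̄_A / Q̄_B = 10.191 / 9.6934 = 1.051.

Q̄_A / Q̄_B ≈ 1.05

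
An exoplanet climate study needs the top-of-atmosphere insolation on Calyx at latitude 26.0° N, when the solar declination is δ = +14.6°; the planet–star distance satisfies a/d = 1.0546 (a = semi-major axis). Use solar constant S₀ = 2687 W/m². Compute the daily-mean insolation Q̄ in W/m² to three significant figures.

cos H₀ = −tan(+26.0°) tan(+14.600°) = -0.1270, H₀ = 1.6982 rad.
Bracket: H₀ sin φ sin δ + cos φ cos δ sin H₀ = 1.6982×0.43837×0.25207 + 0.89879×0.96771×0.99190 = 0.187651 + 0.862723 = 1.050374.
Inverse-square distance factor (a/d)² = 1.0546² = 1.112181.
Q̄ = (S₀/π) × 1.112181 × [bracket] = (2687/π) × 1.112181 × 1.050374 = 999.2 W/m².

Q̄ ≈ 999 W/m²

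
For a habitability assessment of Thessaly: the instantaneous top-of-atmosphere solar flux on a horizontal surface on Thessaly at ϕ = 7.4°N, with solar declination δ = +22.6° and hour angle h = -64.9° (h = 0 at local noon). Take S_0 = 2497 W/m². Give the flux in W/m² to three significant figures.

1.09e+03 W/m²

cos θ_z = sin ϕ sin δ + cos ϕ cos δ cos h = 0.049496 + 0.388363 = 0.437859.
Flux = S_0 · cos θ_z = 2497 × 0.437859 = 1093 W/m².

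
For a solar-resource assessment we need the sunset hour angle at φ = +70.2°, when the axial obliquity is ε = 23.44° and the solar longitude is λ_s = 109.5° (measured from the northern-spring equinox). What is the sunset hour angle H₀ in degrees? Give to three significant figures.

Solar declination: sin δ = sin ε · sin λ_s = sin 23.44° × sin 109.5° = 0.37497, so δ = +22.023°.
Sunrise equation: cos H₀ = −tan φ · tan δ = -1.1235 ≤ −1, so the Sun never sets (polar day) and H₀ = π.

H₀ = 180°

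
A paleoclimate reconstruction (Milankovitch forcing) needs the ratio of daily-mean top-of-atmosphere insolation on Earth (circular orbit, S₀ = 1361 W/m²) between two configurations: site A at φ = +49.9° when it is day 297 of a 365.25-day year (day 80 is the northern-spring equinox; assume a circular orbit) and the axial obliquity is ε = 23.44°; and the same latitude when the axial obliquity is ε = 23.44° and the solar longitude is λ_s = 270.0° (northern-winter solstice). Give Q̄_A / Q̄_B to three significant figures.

— Configuration A (φ=+49.9°):
Solar longitude: λ_s = 360° × (297 − 80)/365.25 = 213.881°.
sin δ = sin 23.44° × sin 213.881° = -0.22175, so δ = -12.812°.
cos H₀ = −tan(+49.9°) tan(-12.812°) = 0.2701, H₀ = 1.2973 rad.
Bracket: H₀ sin φ sin δ + cos φ cos δ sin H₀ = 1.2973×0.76492×-0.22175 + 0.64412×0.97510×0.96284 = -0.220049 + 0.604742 = 0.384693.
Q̄ = (S₀/π) × [bracket] = (1361/π) × 0.384693 = 166.66 W/m².
— Configuration B (φ=+49.9°):
Solar declination: sin δ = sin ε · sin λ_s = sin 23.44° × sin 270.0° = -0.39779, so δ = -23.440°.
cos H₀ = −tan(+49.9°) tan(-23.440°) = 0.5149, H₀ = 1.0299 rad.
Bracket: H₀ sin φ sin δ + cos φ cos δ sin H₀ = 1.0299×0.76492×-0.39779 + 0.64412×0.91748×0.85726 = -0.313375 + 0.506613 = 0.193238.
Q̄ = (S₀/π) × [bracket] = (1361/π) × 0.193238 = 83.715 W/m².
Ratio Q̄_A / Q̄_B = 166.66 / 83.715 = 1.991.

Q̄_A / Q̄_B ≈ 1.99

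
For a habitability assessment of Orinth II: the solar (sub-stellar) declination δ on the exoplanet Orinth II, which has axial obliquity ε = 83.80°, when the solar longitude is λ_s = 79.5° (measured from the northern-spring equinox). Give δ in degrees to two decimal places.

sin δ = sin ε · sin λ_s = sin 83.80° × sin 79.5° = 0.977504.
δ = arcsin(0.977504) = +77.82°.

δ = +77.82°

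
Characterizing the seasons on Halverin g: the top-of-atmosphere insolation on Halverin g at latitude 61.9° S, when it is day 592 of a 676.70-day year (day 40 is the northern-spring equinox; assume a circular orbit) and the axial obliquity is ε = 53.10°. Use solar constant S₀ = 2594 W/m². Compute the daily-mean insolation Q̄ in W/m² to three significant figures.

Q̄ ≈ 1.68e+03 W/m²

Solar longitude: λ_s = 360° × (592 − 40)/676.70 = 293.660°.
sin δ = sin 53.10° × sin 293.660° = -0.73246, so δ = -47.093°.
cos H₀ = −tan(-61.9°) tan(-47.093°) = -2.0149 ≤ −1 ⇒ polar day, H₀ = π.
Bracket: H₀ sin φ sin δ + cos φ cos δ sin H₀ = 3.1416×-0.88213×-0.73246 + 0.47101×0.68081×0.00000 = 2.029866 + 0.000000 = 2.029866.
Q̄ = (S₀/π) × [bracket] = (2594/π) × 2.029866 = 1676 W/m².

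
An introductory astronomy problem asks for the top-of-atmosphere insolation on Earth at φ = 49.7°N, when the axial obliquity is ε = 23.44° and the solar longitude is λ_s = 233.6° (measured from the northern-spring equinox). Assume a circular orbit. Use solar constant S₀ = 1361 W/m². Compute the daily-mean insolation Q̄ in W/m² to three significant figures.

Q̄ ≈ 121 W/m²

Solar declination: sin δ = sin ε · sin λ_s = sin 23.44° × sin 233.6° = -0.32018, so δ = -18.674°.
cos H₀ = −tan(+49.7°) tan(-18.674°) = 0.3985, H₀ = 1.1609 rad.
Bracket: H₀ sin φ sin δ + cos φ cos δ sin H₀ = 1.1609×0.76267×-0.32018 + 0.64679×0.94736×0.91716 = -0.283482 + 0.561983 = 0.278501.
Q̄ = (S₀/π) × [bracket] = (1361/π) × 0.278501 = 120.7 W/m².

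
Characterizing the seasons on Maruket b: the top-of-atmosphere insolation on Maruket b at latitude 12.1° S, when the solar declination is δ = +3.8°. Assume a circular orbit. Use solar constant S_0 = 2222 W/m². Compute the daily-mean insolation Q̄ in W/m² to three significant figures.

Q̄ ≈ 675 W/m²

cos h₀ = −tan(-12.1°) tan(+3.800°) = 0.0142, h₀ = 1.5566 rad.
Bracket: h₀ sin ϕ sin δ + cos ϕ cos δ sin h₀ = 1.5566×-0.20962×0.06627 + 0.97778×0.99780×0.99990 = -0.021624 + 0.975531 = 0.953907.
Q̄ = (S_0/π) × [bracket] = (2222/π) × 0.953907 = 674.7 W/m².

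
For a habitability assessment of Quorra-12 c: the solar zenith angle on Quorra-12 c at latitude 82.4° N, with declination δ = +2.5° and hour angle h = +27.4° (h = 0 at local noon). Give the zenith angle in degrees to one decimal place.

θ_z = 80.8°

cos θ_z = sin φ sin δ + cos φ cos δ cos h = 0.043236 + 0.117308 = 0.160544.
θ_z = arccos(0.160544) = 80.8°.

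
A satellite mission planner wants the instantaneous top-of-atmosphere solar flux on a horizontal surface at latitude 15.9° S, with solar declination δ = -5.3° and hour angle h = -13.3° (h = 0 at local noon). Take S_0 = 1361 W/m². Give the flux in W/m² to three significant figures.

cos θ_z = sin ϕ sin δ + cos ϕ cos δ cos h = 0.025306 + 0.931945 = 0.957251.
Flux = S_0 · cos θ_z = 1361 × 0.957251 = 1303 W/m².

1.30e+03 W/m²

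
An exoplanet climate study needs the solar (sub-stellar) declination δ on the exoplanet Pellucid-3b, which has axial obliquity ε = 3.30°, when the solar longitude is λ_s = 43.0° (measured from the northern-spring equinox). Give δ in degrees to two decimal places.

sin δ = sin ε · sin λ_s = sin 3.30° × sin 43.0° = 0.039259.
δ = arcsin(0.039259) = +2.25°.

δ = +2.25°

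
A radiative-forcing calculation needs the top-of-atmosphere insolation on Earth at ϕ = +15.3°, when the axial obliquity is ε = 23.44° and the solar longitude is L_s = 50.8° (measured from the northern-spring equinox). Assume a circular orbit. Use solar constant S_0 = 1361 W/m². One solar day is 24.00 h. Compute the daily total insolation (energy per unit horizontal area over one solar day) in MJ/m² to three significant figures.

39.3 MJ/m²

Solar declination: sin δ = sin ε · sin L_s = sin 23.44° × sin 50.8° = 0.30826, so δ = +17.955°.
cos h₀ = −tan(+15.3°) tan(+17.955°) = -0.0886, h₀ = 1.6596 rad.
Bracket: h₀ sin ϕ sin δ + cos ϕ cos δ sin h₀ = 1.6596×0.26387×0.30826 + 0.96456×0.95130×0.99606 = 0.134993 + 0.913971 = 1.048964.
Q̄ = (S_0/π) × [bracket] = (1361/π) × 1.048964 = 454.43 W/m².
Daily total = Q̄ × 24.00 h × 3600 s/h = 454.43 × 24.00 × 3600 / 10⁶ = 39.26 MJ/m².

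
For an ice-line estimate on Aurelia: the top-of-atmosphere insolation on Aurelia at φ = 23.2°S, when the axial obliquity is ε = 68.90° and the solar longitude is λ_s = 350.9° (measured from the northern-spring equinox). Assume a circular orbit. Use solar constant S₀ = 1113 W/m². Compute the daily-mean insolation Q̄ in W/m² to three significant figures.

Q̄ ≈ 355 W/m²

Solar declination: sin δ = sin ε · sin λ_s = sin 68.90° × sin 350.9° = -0.14755, so δ = -8.485°.
cos H₀ = −tan(-23.2°) tan(-8.485°) = -0.0639, H₀ = 1.6348 rad.
Bracket: H₀ sin φ sin δ + cos φ cos δ sin H₀ = 1.6348×-0.39394×-0.14755 + 0.91914×0.98905×0.99795 = 0.095024 + 0.907212 = 1.002236.
Q̄ = (S₀/π) × [bracket] = (1113/π) × 1.002236 = 355.1 W/m².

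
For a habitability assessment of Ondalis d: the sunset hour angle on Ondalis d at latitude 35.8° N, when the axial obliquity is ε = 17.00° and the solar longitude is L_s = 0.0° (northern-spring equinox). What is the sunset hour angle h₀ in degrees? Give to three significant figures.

h₀ = 90.0°

Solar declination: sin δ = sin ε · sin L_s = sin 17.00° × sin 0.0° = 0.00000, so δ = +0.000°.
cos h₀ = −tan ϕ · tan δ = −tan(+35.8°) × tan(+0.000°) = -0.0000, so h₀ = 1.5708 rad = 90.00°.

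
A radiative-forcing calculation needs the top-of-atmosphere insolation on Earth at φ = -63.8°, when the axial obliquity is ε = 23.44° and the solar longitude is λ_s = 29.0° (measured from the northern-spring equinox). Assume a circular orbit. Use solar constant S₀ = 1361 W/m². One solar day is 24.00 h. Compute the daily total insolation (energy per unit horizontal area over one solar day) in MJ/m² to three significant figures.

Solar declination: sin δ = sin ε · sin λ_s = sin 23.44° × sin 29.0° = 0.19285, so δ = +11.119°.
cos H₀ = −tan(-63.8°) tan(+11.119°) = 0.3994, H₀ = 1.1599 rad.
Bracket: H₀ sin φ sin δ + cos φ cos δ sin H₀ = 1.1599×-0.89726×0.19285 + 0.44151×0.98123×0.91677 = -0.200705 + 0.397166 = 0.196461.
Q̄ = (S₀/π) × [bracket] = (1361/π) × 0.196461 = 85.111 W/m².
Daily total = Q̄ × 24.00 h × 3600 s/h = 85.111 × 24.00 × 3600 / 10⁶ = 7.354 MJ/m².

7.35 MJ/m²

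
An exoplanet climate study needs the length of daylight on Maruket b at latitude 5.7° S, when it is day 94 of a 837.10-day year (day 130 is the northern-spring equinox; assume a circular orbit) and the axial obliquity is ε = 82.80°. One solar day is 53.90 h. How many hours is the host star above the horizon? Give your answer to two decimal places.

Solar longitude: λ_s = 360° × (94 − 130)/837.10 = -15.482°, i.e. -15.482° + 360° = 344.518°.
sin δ = sin 82.80° × sin 344.518° = -0.26483, so δ = -15.357°.
cos H₀ = −tan φ · tan δ = −tan(-5.7°) × tan(-15.357°) = -0.0274, so H₀ = 1.5982 rad = 91.57°.
Daylight = 2H₀/(2π) × 53.90 h = (1.5982/π) × 53.90 = 27.42 h.

27.42 h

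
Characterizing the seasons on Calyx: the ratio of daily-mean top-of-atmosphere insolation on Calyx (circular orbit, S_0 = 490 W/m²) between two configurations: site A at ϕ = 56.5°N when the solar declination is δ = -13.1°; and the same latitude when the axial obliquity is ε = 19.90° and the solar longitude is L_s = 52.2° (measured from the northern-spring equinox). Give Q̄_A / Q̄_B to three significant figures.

— Configuration A (ϕ=+56.5°):
cos h₀ = −tan(+56.5°) tan(-13.100°) = 0.3516, h₀ = 1.2115 rad.
Bracket: h₀ sin ϕ sin δ + cos ϕ cos δ sin h₀ = 1.2115×0.83389×-0.22665 + 0.55194×0.97398×0.93616 = -0.228975 + 0.503260 = 0.274285.
Q̄ = (S_0/π) × [bracket] = (490/π) × 0.274285 = 42.781 W/m².
— Configuration B (ϕ=+56.5°):
Solar declination: sin δ = sin ε · sin L_s = sin 19.90° × sin 52.2° = 0.26895, so δ = +15.602°.
cos h₀ = −tan(+56.5°) tan(+15.602°) = -0.4219, h₀ = 2.0063 rad.
Bracket: h₀ sin ϕ sin δ + cos ϕ cos δ sin h₀ = 2.0063×0.83389×0.26895 + 0.55194×0.96315×0.90665 = 0.449962 + 0.481976 = 0.931938.
Q̄ = (S_0/π) × [bracket] = (490/π) × 0.931938 = 145.36 W/m².
Ratio Q̄_A / Q̄_B = 42.781 / 145.36 = 0.2943.

Q̄_A / Q̄_B ≈ 0.294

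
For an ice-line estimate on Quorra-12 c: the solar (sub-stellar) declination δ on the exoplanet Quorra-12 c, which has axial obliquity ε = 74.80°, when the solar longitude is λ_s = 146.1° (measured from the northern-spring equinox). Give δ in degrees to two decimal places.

sin δ = sin ε · sin λ_s = sin 74.80° × sin 146.1° = 0.538233.
δ = arcsin(0.538233) = +32.56°.

δ = +32.56°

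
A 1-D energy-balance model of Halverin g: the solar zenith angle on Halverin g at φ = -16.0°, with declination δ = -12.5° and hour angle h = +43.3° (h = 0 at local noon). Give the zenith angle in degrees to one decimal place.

cos θ_z = sin φ sin δ + cos φ cos δ cos h = 0.059659 + 0.682997 = 0.742656.
θ_z = arccos(0.742656) = 42.0°.

θ_z = 42.0°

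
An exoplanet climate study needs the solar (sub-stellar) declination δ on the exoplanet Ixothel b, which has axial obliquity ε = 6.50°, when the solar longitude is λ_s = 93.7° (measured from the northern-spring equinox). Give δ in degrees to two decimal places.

sin δ = sin ε · sin λ_s = sin 6.50° × sin 93.7° = 0.112967.
δ = arcsin(0.112967) = +6.49°.

δ = +6.49°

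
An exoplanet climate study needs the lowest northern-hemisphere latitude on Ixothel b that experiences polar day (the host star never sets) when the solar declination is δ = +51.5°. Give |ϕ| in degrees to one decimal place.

Polar day requires cos h₀ = −tan ϕ tan δ ≤ −1, i.e. tan ϕ tan δ ≥ 1.
The boundary is |tan ϕ| · |tan δ| = 1, so |ϕ| = 90° − |δ| = 90° − 51.5° = 38.5° in the northern hemisphere.

|ϕ| = 38.5°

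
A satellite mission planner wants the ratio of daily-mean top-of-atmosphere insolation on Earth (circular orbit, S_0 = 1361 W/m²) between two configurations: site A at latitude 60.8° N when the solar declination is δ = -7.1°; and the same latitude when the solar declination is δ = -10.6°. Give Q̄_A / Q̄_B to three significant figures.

Q̄_A / Q̄_B ≈ 1.28

— Configuration A (ϕ=+60.8°):
cos h₀ = −tan(+60.8°) tan(-7.100°) = 0.2229, h₀ = 1.3460 rad.
Bracket: h₀ sin ϕ sin δ + cos ϕ cos δ sin h₀ = 1.3460×0.87292×-0.12360 + 0.48786×0.99233×0.97485 = -0.145224 + 0.471943 = 0.326719.
Q̄ = (S_0/π) × [bracket] = (1361/π) × 0.326719 = 141.54 W/m².
— Configuration B (ϕ=+60.8°):
cos h₀ = −tan(+60.8°) tan(-10.600°) = 0.3349, h₀ = 1.2293 rad.
Bracket: h₀ sin ϕ sin δ + cos ϕ cos δ sin h₀ = 1.2293×0.87292×-0.18395 + 0.48786×0.98294×0.94227 = -0.197393 + 0.451853 = 0.254460.
Q̄ = (S_0/π) × [bracket] = (1361/π) × 0.254460 = 110.24 W/m².
Ratio Q̄_A / Q̄_B = 141.54 / 110.24 = 1.284.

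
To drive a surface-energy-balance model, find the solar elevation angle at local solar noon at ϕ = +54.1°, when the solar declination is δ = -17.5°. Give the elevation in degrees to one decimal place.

At local noon the hour angle is zero, so the zenith angle equals |ϕ − δ| = |+54.1° − (-17.500°)| = 71.600°.
Elevation = 90° − 71.600° = 18.4°.

18.4°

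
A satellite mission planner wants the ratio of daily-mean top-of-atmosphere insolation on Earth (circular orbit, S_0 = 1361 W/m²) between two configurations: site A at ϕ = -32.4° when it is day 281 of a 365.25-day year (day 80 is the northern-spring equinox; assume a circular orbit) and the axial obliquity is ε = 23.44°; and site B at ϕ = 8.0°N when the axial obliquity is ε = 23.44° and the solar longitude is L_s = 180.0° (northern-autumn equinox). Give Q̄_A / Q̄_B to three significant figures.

— Configuration A (ϕ=-32.4°):
Solar longitude: L_s = 360° × (281 − 80)/365.25 = 198.111°.
sin δ = sin 23.44° × sin 198.111° = -0.12366, so δ = -7.103°.
cos h₀ = −tan(-32.4°) tan(-7.103°) = -0.0791, h₀ = 1.6500 rad.
Bracket: h₀ sin ϕ sin δ + cos ϕ cos δ sin h₀ = 1.6500×-0.53583×-0.12366 + 0.84433×0.99233×0.99687 = 0.109330 + 0.835232 = 0.944562.
Q̄ = (S_0/π) × [bracket] = (1361/π) × 0.944562 = 409.20 W/m².
— Configuration B (ϕ=+8.0°):
Solar declination: sin δ = sin ε · sin L_s = sin 23.44° × sin 180.0° = 0.00000, so δ = +0.000°.
cos h₀ = −tan(+8.0°) tan(+0.000°) = -0.0000, h₀ = 1.5708 rad.
Bracket: h₀ sin ϕ sin δ + cos ϕ cos δ sin h₀ = 1.5708×0.13917×0.00000 + 0.99027×1.00000×1.00000 = 0.000000 + 0.990270 = 0.990270.
Q̄ = (S_0/π) × [bracket] = (1361/π) × 0.990270 = 429.00 W/m².
Ratio Q̄_A / Q̄_B = 409.20 / 429.00 = 0.9538.

Q̄_A / Q̄_B ≈ 0.954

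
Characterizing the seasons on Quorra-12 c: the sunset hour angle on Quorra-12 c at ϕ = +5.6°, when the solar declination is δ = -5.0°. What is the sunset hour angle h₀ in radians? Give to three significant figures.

h₀ = 1.56 rad

cos h₀ = −tan ϕ · tan δ = −tan(+5.6°) × tan(-5.000°) = 0.0086, so h₀ = 1.5622 rad = 89.51°.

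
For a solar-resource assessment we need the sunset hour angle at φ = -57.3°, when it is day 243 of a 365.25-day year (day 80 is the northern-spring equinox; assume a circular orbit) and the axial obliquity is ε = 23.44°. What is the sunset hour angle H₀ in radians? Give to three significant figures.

H₀ = 1.36 rad

Solar longitude: λ_s = 360° × (243 − 80)/365.25 = 160.657°.
sin δ = sin 23.44° × sin 160.657° = 0.13176, so δ = +7.571°.
cos H₀ = −tan φ · tan δ = −tan(-57.3°) × tan(+7.571°) = 0.2070, so H₀ = 1.3623 rad = 78.05°.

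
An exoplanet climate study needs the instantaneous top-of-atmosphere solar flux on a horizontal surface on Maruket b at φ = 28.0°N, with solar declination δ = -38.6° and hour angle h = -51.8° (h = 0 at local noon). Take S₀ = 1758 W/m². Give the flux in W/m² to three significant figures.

235 W/m²

cos θ_z = sin φ sin δ + cos φ cos δ cos h = -0.292894 + 0.426728 = 0.133834.
Flux = S₀ · cos θ_z = 1758 × 0.133834 = 235.3 W/m².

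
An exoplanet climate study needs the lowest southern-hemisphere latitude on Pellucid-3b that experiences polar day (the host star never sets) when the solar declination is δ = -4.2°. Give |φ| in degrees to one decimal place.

Polar day requires cos H₀ = −tan φ tan δ ≤ −1, i.e. tan φ tan δ ≥ 1.
The boundary is |tan φ| · |tan δ| = 1, so |φ| = 90° − |δ| = 90° − 4.2° = 85.8° in the southern hemisphere.

|φ| = 85.8°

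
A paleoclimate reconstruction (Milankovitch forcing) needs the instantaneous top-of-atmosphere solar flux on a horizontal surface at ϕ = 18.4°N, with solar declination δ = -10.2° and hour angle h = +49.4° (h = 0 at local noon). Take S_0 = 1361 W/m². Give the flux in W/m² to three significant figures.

751 W/m²

cos θ_z = sin ϕ sin δ + cos ϕ cos δ cos h = -0.055897 + 0.607745 = 0.551848.
Flux = S_0 · cos θ_z = 1361 × 0.551848 = 751.1 W/m².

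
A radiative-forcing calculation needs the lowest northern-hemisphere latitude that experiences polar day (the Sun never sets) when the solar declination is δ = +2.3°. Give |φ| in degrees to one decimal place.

Polar day requires cos H₀ = −tan φ tan δ ≤ −1, i.e. tan φ tan δ ≥ 1.
The boundary is |tan φ| · |tan δ| = 1, so |φ| = 90° − |δ| = 90° − 2.3° = 87.7° in the northern hemisphere.

|φ| = 87.7°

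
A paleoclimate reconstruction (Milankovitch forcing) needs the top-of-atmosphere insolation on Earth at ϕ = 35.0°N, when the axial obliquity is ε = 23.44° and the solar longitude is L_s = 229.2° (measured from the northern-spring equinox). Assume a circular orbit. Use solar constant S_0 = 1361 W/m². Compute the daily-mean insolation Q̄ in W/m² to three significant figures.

Solar declination: sin δ = sin ε · sin L_s = sin 23.44° × sin 229.2° = -0.30112, so δ = -17.525°.
cos h₀ = −tan(+35.0°) tan(-17.525°) = 0.2211, h₀ = 1.3478 rad.
Bracket: h₀ sin ϕ sin δ + cos ϕ cos δ sin h₀ = 1.3478×0.57358×-0.30112 + 0.81915×0.95359×0.97525 = -0.232787 + 0.761800 = 0.529013.
Q̄ = (S_0/π) × [bracket] = (1361/π) × 0.529013 = 229.2 W/m².

Q̄ ≈ 229 W/m²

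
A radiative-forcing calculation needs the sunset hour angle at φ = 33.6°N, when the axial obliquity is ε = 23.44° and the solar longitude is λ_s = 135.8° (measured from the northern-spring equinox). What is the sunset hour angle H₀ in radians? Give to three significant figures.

Solar declination: sin δ = sin ε · sin λ_s = sin 23.44° × sin 135.8° = 0.27732, so δ = +16.101°.
cos H₀ = −tan φ · tan δ = −tan(+33.6°) × tan(+16.101°) = -0.1918, so H₀ = 1.7638 rad = 101.06°.

H₀ = 1.76 rad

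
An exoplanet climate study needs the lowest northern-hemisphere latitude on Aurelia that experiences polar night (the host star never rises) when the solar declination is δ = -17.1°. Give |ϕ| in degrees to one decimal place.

Polar night requires cos h₀ = −tan ϕ tan δ ≥ 1, i.e. tan ϕ tan δ ≤ −1.
The boundary is |tan ϕ| · |tan δ| = 1, so |ϕ| = 90° − |δ| = 90° − 17.1° = 72.9° in the northern hemisphere.

|ϕ| = 72.9°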